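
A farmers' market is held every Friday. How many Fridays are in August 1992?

Aug 1, 1992 is a Saturday.
The range spans 31 days (inclusive of both endpoints).
31 = 7 × 4 + 3, so there are 4 full weeks plus 3 extra days.
Each full week contributes one Friday: 4 so far.
The 3 extra days are Sat, Sun, Mon — none qualify.
Total: 4 + 0 = 4.

4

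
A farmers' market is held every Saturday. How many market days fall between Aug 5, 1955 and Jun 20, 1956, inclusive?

Aug 5, 1955 is a Friday.
From Aug 5, 1955 to Jun 20, 1956 is 321 days inclusive.
321 = 7 × 45 + 6, so there are 45 full weeks plus 6 extra days.
Each full week contributes one Saturday: 45 so far.
The 6 extra days are Fri, Sat, Sun, Mon, Tue, Wed — 1 of them qualifies.
Total: 45 + 1 = 46.

46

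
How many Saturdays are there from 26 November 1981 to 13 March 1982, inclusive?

26 November 1981 is a Thursday.
That's 108 days from start to end, counting both.
108 = 7 × 15 + 3, so there are 15 full weeks plus 3 extra days.
Each full week contributes one Saturday: 15 so far.
The 3 extra days are Thu, Fri, Sat — 1 of them qualifies.
Total: 15 + 1 = 16.

16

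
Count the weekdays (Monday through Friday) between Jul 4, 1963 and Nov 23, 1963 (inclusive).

Jul 4, 1963 is a Thursday.
From Jul 4, 1963 to Nov 23, 1963 is 143 days inclusive.
143 = 7 × 20 + 3, so there are 20 full weeks plus 3 extra days.
Each full week contributes 5 weekdays (Mon–Fri): 20 × 5 = 100.
The 3 extra days are Thursday, Friday, Saturday — 2 of them qualify.
Total: 100 + 2 = 102.

102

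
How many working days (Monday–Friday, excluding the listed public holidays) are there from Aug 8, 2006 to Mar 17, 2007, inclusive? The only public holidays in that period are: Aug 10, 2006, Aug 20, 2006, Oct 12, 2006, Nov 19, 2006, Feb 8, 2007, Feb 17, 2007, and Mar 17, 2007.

156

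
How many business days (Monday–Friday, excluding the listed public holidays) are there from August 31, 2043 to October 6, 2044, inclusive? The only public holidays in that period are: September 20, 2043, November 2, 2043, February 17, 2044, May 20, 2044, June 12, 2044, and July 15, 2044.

285 business days

August 31, 2043 is a Monday.
The range spans 403 days (inclusive of both endpoints).
403 = 7 × 57 + 4, so there are 57 full weeks plus 4 extra days.
Each full week contributes 5 weekdays (Mon–Fri): 57 × 5 = 285.
The 4 extra days are Monday, Tuesday, Wednesday, Thursday — 4 of them qualify.
Total: 285 + 4 = 289.
Holidays: September 20, 2043 (Sun); November 2, 2043 (Mon); February 17, 2044 (Wed); May 20, 2044 (Fri); June 12, 2044 (Sun); July 15, 2044 (Fri).
4 of the 6 holidays fall on weekdays; the rest are weekends and were already excluded.
Business days: 289 − 4 = 285.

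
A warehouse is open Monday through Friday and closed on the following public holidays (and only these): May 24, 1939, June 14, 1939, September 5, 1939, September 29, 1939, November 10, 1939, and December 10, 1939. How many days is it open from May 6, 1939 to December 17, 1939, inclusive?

155

May 6, 1939 is a Saturday.
From May 6, 1939 to December 17, 1939 is 226 days inclusive.
226 = 7 × 32 + 2, so there are 32 full weeks plus 2 extra days.
Each full week contributes 5 weekdays (Mon–Fri): 32 × 5 = 160.
The 2 extra days are Saturday, Sunday — none qualify.
Total: 160 + 0 = 160.
Holidays: May 24, 1939 (Wed); June 14, 1939 (Wed); September 5, 1939 (Tue); September 29, 1939 (Fri); November 10, 1939 (Fri); December 10, 1939 (Sun).
5 of the 6 holidays fall on weekdays; the rest are weekends and were already excluded.
Business days: 160 − 5 = 155.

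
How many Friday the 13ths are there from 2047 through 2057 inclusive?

Friday-the-13ths by year:
2047: Sep, Dec
2048: Mar, Nov
2049: Aug
2050: May
2051: Jan, Oct
2052: Sep, Dec
2053: Jun
2054: Feb, Mar, Nov
2055: Aug
2056: Oct
2057: Apr, Jul

18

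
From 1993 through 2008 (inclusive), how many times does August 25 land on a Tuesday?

1

Day of week of August 25 in each year:
1993: Wed, 1994: Thu, 1995: Fri, 1996: Sun, 1997: Mon, 1998: Tue ✓, 1999: Wed, 2000: Fri, 2001: Sat, 2002: Sun, 2003: Mon, 2004: Wed, 2005: Thu, 2006: Fri, 2007: Sat, 2008: Mon
Tuesdays: 1998.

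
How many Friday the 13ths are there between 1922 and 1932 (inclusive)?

Friday-the-13ths by year:
1922: Jan, Oct
1923: Apr, Jul
1924: Jun
1925: Feb, Mar, Nov
1926: Aug
1927: May
1928: Jan, Apr, Jul
1929: Sep, Dec
1930: Jun
1931: Feb, Mar, Nov
1932: May

20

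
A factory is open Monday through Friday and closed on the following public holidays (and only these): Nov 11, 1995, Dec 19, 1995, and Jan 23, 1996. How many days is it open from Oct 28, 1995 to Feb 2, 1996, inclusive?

68 working days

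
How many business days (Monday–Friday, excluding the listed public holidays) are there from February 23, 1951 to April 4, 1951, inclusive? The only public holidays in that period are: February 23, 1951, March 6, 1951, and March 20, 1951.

26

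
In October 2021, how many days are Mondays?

2021-10-01 is a Friday.
That's 31 days from start to end, counting both.
31 = 7 × 4 + 3, so there are 4 full weeks plus 3 extra days.
Each full week contributes one Monday: 4 so far.
The 3 extra days are Friday, Saturday, Sunday — none qualify.
Total: 4 + 0 = 4.

4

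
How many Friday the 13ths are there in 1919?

1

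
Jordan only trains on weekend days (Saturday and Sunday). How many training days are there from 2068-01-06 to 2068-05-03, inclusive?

2068-01-06 is a Friday.
From 2068-01-06 to 2068-05-03 is 119 days inclusive.
119 = 7 × 17, so the span is exactly 17 full weeks.
Each full week contributes 2 weekend days (Sat, Sun): 17 × 2 = 34.

34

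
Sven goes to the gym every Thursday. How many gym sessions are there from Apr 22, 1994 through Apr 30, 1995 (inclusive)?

Apr 22, 1994 is a Friday.
The range spans 374 days (inclusive of both endpoints).
374 = 7 × 53 + 3, so there are 53 full weeks plus 3 extra days.
Each full week contributes one Thursday: 53 so far.
The 3 extra days are Friday, Saturday, Sunday — none qualify.
Total: 53 + 0 = 53.

53 Thursdays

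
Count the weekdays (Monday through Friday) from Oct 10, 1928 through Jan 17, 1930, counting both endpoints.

Oct 10, 1928 is a Wednesday.
The range spans 465 days (inclusive of both endpoints).
465 = 7 × 66 + 3, so there are 66 full weeks plus 3 extra days.
Each full week contributes 5 weekdays (Mon–Fri): 66 × 5 = 330.
The 3 extra days are Wednesday, Thursday, Friday — 3 of them qualify.
Total: 330 + 3 = 333.

333 weekdays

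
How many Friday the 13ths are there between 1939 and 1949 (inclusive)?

18

Friday-the-13ths by year:
1939: Jan, Oct
1940: Sep, Dec
1941: Jun
1942: Feb, Mar, Nov
1943: Aug
1944: Oct
1945: Apr, Jul
1946: Sep, Dec
1947: Jun
1948: Feb, Aug
1949: May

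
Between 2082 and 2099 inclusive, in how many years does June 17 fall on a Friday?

2

Day of week of June 17 in each year:
2082: Wed, 2083: Thu, 2084: Sat, 2085: Sun, 2086: Mon, 2087: Tue, 2088: Thu, 2089: Fri ✓, 2090: Sat, 2091: Sun, 2092: Tue, 2093: Wed, 2094: Thu, 2095: Fri ✓, 2096: Sun, 2097: Mon, 2098: Tue, 2099: Wed
Fridays: 2089, 2095.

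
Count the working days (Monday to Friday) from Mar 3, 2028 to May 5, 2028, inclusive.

Mar 3, 2028 is a Friday.
From Mar 3, 2028 to May 5, 2028 is 64 days inclusive.
64 = 7 × 9 + 1, so there are 9 full weeks plus 1 extra day.
Each full week contributes 5 weekdays (Mon–Fri): 9 × 5 = 45.
The 1 extra day is Friday — 1 of them qualifies.
Total: 45 + 1 = 46.

46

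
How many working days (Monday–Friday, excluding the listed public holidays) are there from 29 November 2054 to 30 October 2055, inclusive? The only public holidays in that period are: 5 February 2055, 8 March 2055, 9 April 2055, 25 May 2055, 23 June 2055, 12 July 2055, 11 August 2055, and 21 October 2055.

29 November 2054 is a Sunday.
From 29 November 2054 to 30 October 2055 is 336 days inclusive.
336 = 7 × 48, so the span is exactly 48 full weeks.
Each full week contributes 5 weekdays (Mon–Fri): 48 × 5 = 240.
Holidays: 5 February 2055 (Fri); 8 March 2055 (Mon); 9 April 2055 (Fri); 25 May 2055 (Tue); 23 June 2055 (Wed); 12 July 2055 (Mon); 11 August 2055 (Wed); 21 October 2055 (Thu).
All 8 holidays fall on weekdays, so subtract 8.
Business days: 240 − 8 = 232.

232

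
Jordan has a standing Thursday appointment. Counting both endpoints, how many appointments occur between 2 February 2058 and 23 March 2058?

7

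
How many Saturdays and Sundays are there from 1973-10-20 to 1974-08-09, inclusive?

1973-10-20 is a Saturday.
The range spans 294 days (inclusive of both endpoints).
294 = 7 × 42, so the span is exactly 42 full weeks.
Each full week contributes 2 weekend days (Sat, Sun): 42 × 2 = 84.

84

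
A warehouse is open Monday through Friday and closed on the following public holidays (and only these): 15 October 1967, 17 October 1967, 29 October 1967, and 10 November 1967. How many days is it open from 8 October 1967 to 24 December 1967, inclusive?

8 October 1967 is a Sunday.
That's 78 days from start to end, counting both.
78 = 7 × 11 + 1, so there are 11 full weeks plus 1 extra day.
Each full week contributes 5 weekdays (Mon–Fri): 11 × 5 = 55.
The 1 extra day is Sun — none qualify.
Total: 55 + 0 = 55.
Holidays: 15 October 1967 (Sun); 17 October 1967 (Tue); 29 October 1967 (Sun); 10 November 1967 (Fri).
2 of the 4 holidays fall on weekdays; the rest are weekends and were already excluded.
Business days: 55 − 2 = 53.

53 business days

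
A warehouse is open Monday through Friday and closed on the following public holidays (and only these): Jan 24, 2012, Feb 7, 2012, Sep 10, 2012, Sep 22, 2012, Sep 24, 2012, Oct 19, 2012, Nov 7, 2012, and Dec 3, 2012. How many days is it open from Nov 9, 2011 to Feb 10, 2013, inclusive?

Nov 9, 2011 is a Wednesday.
From Nov 9, 2011 to Feb 10, 2013 is 460 days inclusive.
460 = 7 × 65 + 5, so there are 65 full weeks plus 5 extra days.
Each full week contributes 5 weekdays (Mon–Fri): 65 × 5 = 325.
The 5 extra days are Wednesday, Thursday, Friday, Saturday, Sunday — 3 of them qualify.
Total: 325 + 3 = 328.
Holidays: Jan 24, 2012 (Tue); Feb 7, 2012 (Tue); Sep 10, 2012 (Mon); Sep 22, 2012 (Sat); Sep 24, 2012 (Mon); Oct 19, 2012 (Fri); Nov 7, 2012 (Wed); Dec 3, 2012 (Mon).
7 of the 8 holidays fall on weekdays; the rest are weekends and were already excluded.
Business days: 328 − 7 = 321.

321 business days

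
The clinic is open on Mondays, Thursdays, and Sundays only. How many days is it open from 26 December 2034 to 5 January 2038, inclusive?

26 December 2034 is a Tuesday.
That's 1107 days from start to end, counting both.
1107 = 7 × 158 + 1, so there are 158 full weeks plus 1 extra day.
Each full week contributes 3 days from the set (Mon, Thu, Sun): 158 × 3 = 474.
The 1 extra day is Tuesday — none qualify.
Total: 474 + 0 = 474.

474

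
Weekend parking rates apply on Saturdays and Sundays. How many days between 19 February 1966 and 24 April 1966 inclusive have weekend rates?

19 February 1966 is a Saturday.
From 19 February 1966 to 24 April 1966 is 65 days inclusive.
65 = 7 × 9 + 2, so there are 9 full weeks plus 2 extra days.
Each full week contributes 2 weekend days (Sat, Sun): 9 × 2 = 18.
The 2 extra days are Saturday, Sunday — 2 of them qualify.
Total: 18 + 2 = 20.

20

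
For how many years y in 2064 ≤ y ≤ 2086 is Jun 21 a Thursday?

Day of week of June 21 in each year:
2064: Sat, 2065: Sun, 2066: Mon, 2067: Tue, 2068: Thu ✓, 2069: Fri, 2070: Sat, 2071: Sun, 2072: Tue, 2073: Wed, 2074: Thu ✓, 2075: Fri, 2076: Sun, 2077: Mon, 2078: Tue, 2079: Wed, 2080: Fri, 2081: Sat, 2082: Sun, 2083: Mon, 2084: Wed, 2085: Thu ✓, 2086: Fri
Thursdays: 2068, 2074, 2085.

3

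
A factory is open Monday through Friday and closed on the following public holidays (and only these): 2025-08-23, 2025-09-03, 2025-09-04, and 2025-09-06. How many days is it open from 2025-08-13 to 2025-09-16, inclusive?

2025-08-13 is a Wednesday.
That's 35 days from start to end, counting both.
35 = 7 × 5, so the span is exactly 5 full weeks.
Each full week contributes 5 weekdays (Mon–Fri): 5 × 5 = 25.
Total: 25.
Holidays: 2025-08-23 (Sat); 2025-09-03 (Wed); 2025-09-04 (Thu); 2025-09-06 (Sat).
2 of the 4 holidays fall on weekdays; the rest are weekends and were already excluded.
Business days: 25 − 2 = 23.

23 business days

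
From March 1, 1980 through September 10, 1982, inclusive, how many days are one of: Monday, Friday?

264

March 1, 1980 is a Saturday.
The range spans 924 days (inclusive of both endpoints).
924 = 7 × 132, so the span is exactly 132 full weeks.
Each full week contributes 2 days from the set (Mon, Fri): 132 × 2 = 264.
Total: 264.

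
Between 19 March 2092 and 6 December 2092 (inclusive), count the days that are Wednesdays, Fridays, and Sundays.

19 March 2092 is a Wednesday.
The range spans 263 days (inclusive of both endpoints).
263 = 7 × 37 + 4, so there are 37 full weeks plus 4 extra days.
Each full week contributes 3 days from the set (Wed, Fri, Sun): 37 × 3 = 111.
The 4 extra days are Wed, Thu, Fri, Sat — 2 of them qualify.
Total: 111 + 2 = 113.

113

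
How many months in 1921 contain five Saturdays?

5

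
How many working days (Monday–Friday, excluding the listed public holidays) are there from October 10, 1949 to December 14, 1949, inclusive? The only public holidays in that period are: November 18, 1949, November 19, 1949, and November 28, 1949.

46 working days

October 10, 1949 is a Monday.
From October 10, 1949 to December 14, 1949 is 66 days inclusive.
66 = 7 × 9 + 3, so there are 9 full weeks plus 3 extra days.
Each full week contributes 5 weekdays (Mon–Fri): 9 × 5 = 45.
The 3 extra days are Mon, Tue, Wed — 3 of them qualify.
Total: 45 + 3 = 48.
Holidays: November 18, 1949 (Fri); November 19, 1949 (Sat); November 28, 1949 (Mon).
2 of the 3 holidays fall on weekdays; the rest are weekends and were already excluded.
Business days: 48 − 2 = 46.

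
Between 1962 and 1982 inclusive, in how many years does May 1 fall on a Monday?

Day of week of May 1 in each year:
1962: Tue, 1963: Wed, 1964: Fri, 1965: Sat, 1966: Sun, 1967: Mon ✓, 1968: Wed, 1969: Thu, 1970: Fri, 1971: Sat, 1972: Mon ✓, 1973: Tue, 1974: Wed, 1975: Thu, 1976: Sat, 1977: Sun, 1978: Mon ✓, 1979: Tue, 1980: Thu, 1981: Fri, 1982: Sat
Mondays: 1967, 1972, 1978.

3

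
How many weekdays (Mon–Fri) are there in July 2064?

July 1, 2064 is a Tuesday.
That's 31 days from start to end, counting both.
31 = 7 × 4 + 3, so there are 4 full weeks plus 3 extra days.
Each full week contributes 5 weekdays (Mon–Fri): 4 × 5 = 20.
The 3 extra days are Tuesday, Wednesday, Thursday — 3 of them qualify.
Total: 20 + 3 = 23.

23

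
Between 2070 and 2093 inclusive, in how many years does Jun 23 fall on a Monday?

4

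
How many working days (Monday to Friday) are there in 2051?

260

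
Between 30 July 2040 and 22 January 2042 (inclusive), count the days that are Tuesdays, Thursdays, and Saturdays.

30 July 2040 is a Monday.
The range spans 542 days (inclusive of both endpoints).
542 = 7 × 77 + 3, so there are 77 full weeks plus 3 extra days.
Each full week contributes 3 days from the set (Tue, Thu, Sat): 77 × 3 = 231.
The 3 extra days are Monday, Tuesday, Wednesday — 1 of them qualifies.
Total: 231 + 1 = 232.

232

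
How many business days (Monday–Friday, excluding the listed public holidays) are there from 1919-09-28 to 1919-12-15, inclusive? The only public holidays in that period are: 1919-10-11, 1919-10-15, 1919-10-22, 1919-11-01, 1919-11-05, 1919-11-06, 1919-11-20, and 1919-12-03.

50

1919-09-28 is a Sunday.
That's 79 days from start to end, counting both.
79 = 7 × 11 + 2, so there are 11 full weeks plus 2 extra days.
Each full week contributes 5 weekdays (Mon–Fri): 11 × 5 = 55.
The 2 extra days are Sun, Mon — 1 of them qualifies.
Total: 55 + 1 = 56.
Holidays: 1919-10-11 (Sat); 1919-10-15 (Wed); 1919-10-22 (Wed); 1919-11-01 (Sat); 1919-11-05 (Wed); 1919-11-06 (Thu); 1919-11-20 (Thu); 1919-12-03 (Wed).
6 of the 8 holidays fall on weekdays; the rest are weekends and were already excluded.
Business days: 56 − 6 = 50.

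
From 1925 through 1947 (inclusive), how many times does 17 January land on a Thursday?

Day of week of January 17 in each year:
1925: Sat, 1926: Sun, 1927: Mon, 1928: Tue, 1929: Thu ✓, 1930: Fri, 1931: Sat, 1932: Sun, 1933: Tue, 1934: Wed, 1935: Thu ✓, 1936: Fri, 1937: Sun, 1938: Mon, 1939: Tue, 1940: Wed, 1941: Fri, 1942: Sat, 1943: Sun, 1944: Mon, 1945: Wed, 1946: Thu ✓, 1947: Fri
Thursdays: 1929, 1935, 1946.

3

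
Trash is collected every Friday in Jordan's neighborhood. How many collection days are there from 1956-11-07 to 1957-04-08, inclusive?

1956-11-07 is a Wednesday.
The range spans 153 days (inclusive of both endpoints).
153 = 7 × 21 + 6, so there are 21 full weeks plus 6 extra days.
Each full week contributes one Friday: 21 so far.
The 6 extra days are Wed, Thu, Fri, Sat, Sun, Mon — 1 of them qualifies.
Total: 21 + 1 = 22.

22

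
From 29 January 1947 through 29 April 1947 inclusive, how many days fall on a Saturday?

29 January 1947 is a Wednesday.
That's 91 days from start to end, counting both.
91 = 7 × 13, so the span is exactly 13 full weeks.
Each full week contributes one Saturday: 13 so far.
Total: 13.

13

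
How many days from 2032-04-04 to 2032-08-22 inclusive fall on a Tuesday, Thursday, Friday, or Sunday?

2032-04-04 is a Sunday.
The range spans 141 days (inclusive of both endpoints).
141 = 7 × 20 + 1, so there are 20 full weeks plus 1 extra day.
Each full week contributes 4 days from the set (Tue, Thu, Fri, Sun): 20 × 4 = 80.
The 1 extra day is Sunday — 1 of them qualifies.
Total: 80 + 1 = 81.

81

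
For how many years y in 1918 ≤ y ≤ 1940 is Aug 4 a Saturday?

3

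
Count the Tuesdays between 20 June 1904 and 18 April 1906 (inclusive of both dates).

20 June 1904 is a Monday.
The range spans 668 days (inclusive of both endpoints).
668 = 7 × 95 + 3, so there are 95 full weeks plus 3 extra days.
Each full week contributes one Tuesday: 95 so far.
The 3 extra days are Mon, Tue, Wed — 1 of them qualifies.
Total: 95 + 1 = 96.

96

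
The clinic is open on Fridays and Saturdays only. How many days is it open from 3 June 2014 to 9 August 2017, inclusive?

3 June 2014 is a Tuesday.
From 3 June 2014 to 9 August 2017 is 1164 days inclusive.
1164 = 7 × 166 + 2, so there are 166 full weeks plus 2 extra days.
Each full week contributes 2 days from the set (Fri, Sat): 166 × 2 = 332.
The 2 extra days are Tue, Wed — none qualify.
Total: 332 + 0 = 332.

332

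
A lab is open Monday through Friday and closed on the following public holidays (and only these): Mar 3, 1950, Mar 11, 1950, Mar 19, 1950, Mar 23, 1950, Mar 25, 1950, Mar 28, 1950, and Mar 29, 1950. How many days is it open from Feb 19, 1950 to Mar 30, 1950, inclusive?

Feb 19, 1950 is a Sunday.
That's 40 days from start to end, counting both.
40 = 7 × 5 + 5, so there are 5 full weeks plus 5 extra days.
Each full week contributes 5 weekdays (Mon–Fri): 5 × 5 = 25.
The 5 extra days are Sunday, Monday, Tuesday, Wednesday, Thursday — 4 of them qualify.
Total: 25 + 4 = 29.
Holidays: Mar 3, 1950 (Fri); Mar 11, 1950 (Sat); Mar 19, 1950 (Sun); Mar 23, 1950 (Thu); Mar 25, 1950 (Sat); Mar 28, 1950 (Tue); Mar 29, 1950 (Wed).
4 of the 7 holidays fall on weekdays; the rest are weekends and were already excluded.
Business days: 29 − 4 = 25.

25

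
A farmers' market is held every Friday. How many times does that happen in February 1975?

1975-02-01 is a Saturday.
The range spans 28 days (inclusive of both endpoints).
28 = 7 × 4, so the span is exactly 4 full weeks.
Each full week contributes one Friday: 4 so far.
Total: 4.

4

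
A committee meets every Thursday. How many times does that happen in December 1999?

December 1, 1999 is a Wednesday.
That's 31 days from start to end, counting both.
31 = 7 × 4 + 3, so there are 4 full weeks plus 3 extra days.
Each full week contributes one Thursday: 4 so far.
The 3 extra days are Wed, Thu, Fri — 1 of them qualifies.
Total: 4 + 1 = 5.

5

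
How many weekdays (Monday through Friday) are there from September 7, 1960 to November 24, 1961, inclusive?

318

September 7, 1960 is a Wednesday.
From September 7, 1960 to November 24, 1961 is 444 days inclusive.
444 = 7 × 63 + 3, so there are 63 full weeks plus 3 extra days.
Each full week contributes 5 weekdays (Mon–Fri): 63 × 5 = 315.
The 3 extra days are Wednesday, Thursday, Friday — 3 of them qualify.
Total: 315 + 3 = 318.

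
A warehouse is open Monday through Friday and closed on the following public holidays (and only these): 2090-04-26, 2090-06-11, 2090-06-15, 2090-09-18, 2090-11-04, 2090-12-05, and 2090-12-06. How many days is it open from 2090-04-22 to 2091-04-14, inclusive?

2090-04-22 is a Saturday.
The range spans 358 days (inclusive of both endpoints).
358 = 7 × 51 + 1, so there are 51 full weeks plus 1 extra day.
Each full week contributes 5 weekdays (Mon–Fri): 51 × 5 = 255.
The 1 extra day is Saturday — none qualify.
Total: 255 + 0 = 255.
Holidays: 2090-04-26 (Wed); 2090-06-11 (Sun); 2090-06-15 (Thu); 2090-09-18 (Mon); 2090-11-04 (Sat); 2090-12-05 (Tue); 2090-12-06 (Wed).
5 of the 7 holidays fall on weekdays; the rest are weekends and were already excluded.
Business days: 255 − 5 = 250.

250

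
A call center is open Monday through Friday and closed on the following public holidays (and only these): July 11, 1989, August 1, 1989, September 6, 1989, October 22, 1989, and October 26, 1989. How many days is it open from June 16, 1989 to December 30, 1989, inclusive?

137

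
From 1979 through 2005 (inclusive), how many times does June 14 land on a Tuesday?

4

Day of week of June 14 in each year:
1979: Thu, 1980: Sat, 1981: Sun, 1982: Mon, 1983: Tue ✓, 1984: Thu, 1985: Fri, 1986: Sat, 1987: Sun, 1988: Tue ✓, 1989: Wed, 1990: Thu, 1991: Fri, 1992: Sun, 1993: Mon, 1994: Tue ✓, 1995: Wed, 1996: Fri, 1997: Sat, 1998: Sun, 1999: Mon, 2000: Wed, 2001: Thu, 2002: Fri, 2003: Sat, 2004: Mon, 2005: Tue ✓
Tuesdays: 1983, 1988, 1994, 2005.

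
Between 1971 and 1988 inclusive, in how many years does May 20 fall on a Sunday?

Day of week of May 20 in each year:
1971: Thu, 1972: Sat, 1973: Sun ✓, 1974: Mon, 1975: Tue, 1976: Thu, 1977: Fri, 1978: Sat, 1979: Sun ✓, 1980: Tue, 1981: Wed, 1982: Thu, 1983: Fri, 1984: Sun ✓, 1985: Mon, 1986: Tue, 1987: Wed, 1988: Fri
Sundays: 1973, 1979, 1984.

3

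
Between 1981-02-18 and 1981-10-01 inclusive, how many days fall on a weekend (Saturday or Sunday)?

1981-02-18 is a Wednesday.
From 1981-02-18 to 1981-10-01 is 226 days inclusive.
226 = 7 × 32 + 2, so there are 32 full weeks plus 2 extra days.
Each full week contributes 2 weekend days (Sat, Sun): 32 × 2 = 64.
The 2 extra days are Wed, Thu — none qualify.
Total: 64 + 0 = 64.

64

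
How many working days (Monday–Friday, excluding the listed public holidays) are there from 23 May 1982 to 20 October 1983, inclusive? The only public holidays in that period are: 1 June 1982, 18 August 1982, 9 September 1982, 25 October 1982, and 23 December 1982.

23 May 1982 is a Sunday.
From 23 May 1982 to 20 October 1983 is 516 days inclusive.
516 = 7 × 73 + 5, so there are 73 full weeks plus 5 extra days.
Each full week contributes 5 weekdays (Mon–Fri): 73 × 5 = 365.
The 5 extra days are Sun, Mon, Tue, Wed, Thu — 4 of them qualify.
Total: 365 + 4 = 369.
Holidays: 1 June 1982 (Tue); 18 August 1982 (Wed); 9 September 1982 (Thu); 25 October 1982 (Mon); 23 December 1982 (Thu).
All 5 holidays fall on weekdays, so subtract 5.
Business days: 369 − 5 = 364.

364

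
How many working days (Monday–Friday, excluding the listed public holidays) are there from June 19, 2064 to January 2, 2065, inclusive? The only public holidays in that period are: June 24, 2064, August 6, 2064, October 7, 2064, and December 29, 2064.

June 19, 2064 is a Thursday.
That's 198 days from start to end, counting both.
198 = 7 × 28 + 2, so there are 28 full weeks plus 2 extra days.
Each full week contributes 5 weekdays (Mon–Fri): 28 × 5 = 140.
The 2 extra days are Thu, Fri — 2 of them qualify.
Total: 140 + 2 = 142.
Holidays: June 24, 2064 (Tue); August 6, 2064 (Wed); October 7, 2064 (Tue); December 29, 2064 (Mon).
All 4 holidays fall on weekdays, so subtract 4.
Business days: 142 − 4 = 138.

138 working days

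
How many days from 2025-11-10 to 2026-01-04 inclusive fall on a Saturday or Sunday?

2025-11-10 is a Monday.
From 2025-11-10 to 2026-01-04 is 56 days inclusive.
56 = 7 × 8, so the span is exactly 8 full weeks.
Each full week contributes 2 days from the set (Sat, Sun): 8 × 2 = 16.
Total: 16.

16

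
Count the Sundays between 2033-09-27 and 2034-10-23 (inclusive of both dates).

56 Sundays

2033-09-27 is a Tuesday.
The range spans 392 days (inclusive of both endpoints).
392 = 7 × 56, so the span is exactly 56 full weeks.
Each full week contributes one Sunday: 56 so far.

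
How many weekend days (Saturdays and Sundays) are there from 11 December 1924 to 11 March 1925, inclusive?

26

11 December 1924 is a Thursday.
From 11 December 1924 to 11 March 1925 is 91 days inclusive.
91 = 7 × 13, so the span is exactly 13 full weeks.
Each full week contributes 2 weekend days (Sat, Sun): 13 × 2 = 26.
Total: 26.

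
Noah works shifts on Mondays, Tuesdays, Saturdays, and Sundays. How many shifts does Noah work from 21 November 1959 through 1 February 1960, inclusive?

21 November 1959 is a Saturday.
That's 73 days from start to end, counting both.
73 = 7 × 10 + 3, so there are 10 full weeks plus 3 extra days.
Each full week contributes 4 days from the set (Mon, Tue, Sat, Sun): 10 × 4 = 40.
The 3 extra days are Sat, Sun, Mon — 3 of them qualify.
Total: 40 + 3 = 43.

43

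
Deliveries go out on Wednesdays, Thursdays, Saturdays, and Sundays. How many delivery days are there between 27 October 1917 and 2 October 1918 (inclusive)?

27 October 1917 is a Saturday.
That's 341 days from start to end, counting both.
341 = 7 × 48 + 5, so there are 48 full weeks plus 5 extra days.
Each full week contributes 4 days from the set (Wed, Thu, Sat, Sun): 48 × 4 = 192.
The 5 extra days are Sat, Sun, Mon, Tue, Wed — 3 of them qualify.
Total: 192 + 3 = 195.

195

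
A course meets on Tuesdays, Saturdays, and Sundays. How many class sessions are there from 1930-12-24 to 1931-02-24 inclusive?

1930-12-24 is a Wednesday.
The range spans 63 days (inclusive of both endpoints).
63 = 7 × 9, so the span is exactly 9 full weeks.
Each full week contributes 3 days from the set (Tue, Sat, Sun): 9 × 3 = 27.

27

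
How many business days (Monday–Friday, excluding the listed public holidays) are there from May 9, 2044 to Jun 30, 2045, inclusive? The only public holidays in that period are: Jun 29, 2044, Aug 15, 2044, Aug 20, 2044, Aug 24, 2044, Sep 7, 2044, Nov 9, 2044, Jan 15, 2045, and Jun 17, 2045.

May 9, 2044 is a Monday.
From May 9, 2044 to Jun 30, 2045 is 418 days inclusive.
418 = 7 × 59 + 5, so there are 59 full weeks plus 5 extra days.
Each full week contributes 5 weekdays (Mon–Fri): 59 × 5 = 295.
The 5 extra days are Monday, Tuesday, Wednesday, Thursday, Friday — 5 of them qualify.
Total: 295 + 5 = 300.
Holidays: Jun 29, 2044 (Wed); Aug 15, 2044 (Mon); Aug 20, 2044 (Sat); Aug 24, 2044 (Wed); Sep 7, 2044 (Wed); Nov 9, 2044 (Wed); Jan 15, 2045 (Sun); Jun 17, 2045 (Sat).
5 of the 8 holidays fall on weekdays; the rest are weekends and were already excluded.
Business days: 300 − 5 = 295.

295 business days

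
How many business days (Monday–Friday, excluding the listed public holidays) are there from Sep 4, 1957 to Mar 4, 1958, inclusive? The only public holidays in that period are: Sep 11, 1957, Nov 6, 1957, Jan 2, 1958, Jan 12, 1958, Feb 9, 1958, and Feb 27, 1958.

126 business days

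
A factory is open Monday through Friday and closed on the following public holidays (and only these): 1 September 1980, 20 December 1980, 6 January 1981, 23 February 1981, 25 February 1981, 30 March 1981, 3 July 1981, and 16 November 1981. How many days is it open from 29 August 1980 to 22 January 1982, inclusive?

29 August 1980 is a Friday.
From 29 August 1980 to 22 January 1982 is 512 days inclusive.
512 = 7 × 73 + 1, so there are 73 full weeks plus 1 extra day.
Each full week contributes 5 weekdays (Mon–Fri): 73 × 5 = 365.
The 1 extra day is Friday — 1 of them qualifies.
Total: 365 + 1 = 366.
Holidays: 1 September 1980 (Mon); 20 December 1980 (Sat); 6 January 1981 (Tue); 23 February 1981 (Mon); 25 February 1981 (Wed); 30 March 1981 (Mon); 3 July 1981 (Fri); 16 November 1981 (Mon).
7 of the 8 holidays fall on weekdays; the rest are weekends and were already excluded.
Business days: 366 − 7 = 359.

359 business days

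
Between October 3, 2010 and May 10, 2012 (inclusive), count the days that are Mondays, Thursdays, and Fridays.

251

October 3, 2010 is a Sunday.
The range spans 586 days (inclusive of both endpoints).
586 = 7 × 83 + 5, so there are 83 full weeks plus 5 extra days.
Each full week contributes 3 days from the set (Mon, Thu, Fri): 83 × 3 = 249.
The 5 extra days are Sun, Mon, Tue, Wed, Thu — 2 of them qualify.
Total: 249 + 2 = 251.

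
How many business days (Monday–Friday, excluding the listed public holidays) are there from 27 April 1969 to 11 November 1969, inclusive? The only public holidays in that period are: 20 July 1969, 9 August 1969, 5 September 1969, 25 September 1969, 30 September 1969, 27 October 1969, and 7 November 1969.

137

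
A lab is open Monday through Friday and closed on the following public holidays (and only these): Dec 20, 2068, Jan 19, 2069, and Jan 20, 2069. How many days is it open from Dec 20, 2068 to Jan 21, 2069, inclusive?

22 working days

Dec 20, 2068 is a Thursday.
The range spans 33 days (inclusive of both endpoints).
33 = 7 × 4 + 5, so there are 4 full weeks plus 5 extra days.
Each full week contributes 5 weekdays (Mon–Fri): 4 × 5 = 20.
The 5 extra days are Thu, Fri, Sat, Sun, Mon — 3 of them qualify.
Total: 20 + 3 = 23.
Holidays: Dec 20, 2068 (Thu); Jan 19, 2069 (Sat); Jan 20, 2069 (Sun).
1 of the 3 holidays fall on weekdays; the rest are weekends and were already excluded.
Business days: 23 − 1 = 22.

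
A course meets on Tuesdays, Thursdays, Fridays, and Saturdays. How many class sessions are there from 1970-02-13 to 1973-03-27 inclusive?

1970-02-13 is a Friday.
That's 1139 days from start to end, counting both.
1139 = 7 × 162 + 5, so there are 162 full weeks plus 5 extra days.
Each full week contributes 4 days from the set (Tue, Thu, Fri, Sat): 162 × 4 = 648.
The 5 extra days are Fri, Sat, Sun, Mon, Tue — 3 of them qualify.
Total: 648 + 3 = 651.

651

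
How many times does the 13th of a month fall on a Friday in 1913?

The 13th falls on a Friday when the month's 13th has weekday Fri.
Jan 13 is Mon; Feb 13 is Thu; Mar 13 is Thu; Apr 13 is Sun; May 13 is Tue; Jun 13 is Fri ✓; Jul 13 is Sun; Aug 13 is Wed; Sep 13 is Sat; Oct 13 is Mon; Nov 13 is Thu; Dec 13 is Sat.
Friday the 13ths: Jun.

1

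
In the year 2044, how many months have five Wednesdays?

A month has five Wednesdays exactly when Wednesday falls within its first (length − 28) days.
Jan: 31 days, starts Fri → 5 of Fri, Sat, Sun
Feb: 29 days, starts Mon → 5 of Mon
Mar: 31 days, starts Tue → 5 of Tue, Wed, Thu ✓
Apr: 30 days, starts Fri → 5 of Fri, Sat
May: 31 days, starts Sun → 5 of Sun, Mon, Tue
Jun: 30 days, starts Wed → 5 of Wed, Thu ✓
Jul: 31 days, starts Fri → 5 of Fri, Sat, Sun
Aug: 31 days, starts Mon → 5 of Mon, Tue, Wed ✓
Sep: 30 days, starts Thu → 5 of Thu, Fri
Oct: 31 days, starts Sat → 5 of Sat, Sun, Mon
Nov: 30 days, starts Tue → 5 of Tue, Wed ✓
Dec: 31 days, starts Thu → 5 of Thu, Fri, Sat
Months with five Wednesdays: Mar, Jun, Aug, Nov.

4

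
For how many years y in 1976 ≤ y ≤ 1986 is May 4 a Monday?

1

Day of week of May 4 in each year:
1976: Tue, 1977: Wed, 1978: Thu, 1979: Fri, 1980: Sun, 1981: Mon ✓, 1982: Tue, 1983: Wed, 1984: Fri, 1985: Sat, 1986: Sun
Mondays: 1981.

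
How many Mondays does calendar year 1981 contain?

Jan 1, 1981 is a Thursday.
That's 365 days from start to end, counting both.
365 = 7 × 52 + 1, so there are 52 full weeks plus 1 extra day.
Each full week contributes one Monday: 52 so far.
The 1 extra day is Thu — none qualify.
Total: 52 + 0 = 52.

52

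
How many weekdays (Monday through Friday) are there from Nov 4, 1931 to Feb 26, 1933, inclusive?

343 weekdays

Nov 4, 1931 is a Wednesday.
From Nov 4, 1931 to Feb 26, 1933 is 481 days inclusive.
481 = 7 × 68 + 5, so there are 68 full weeks plus 5 extra days.
Each full week contributes 5 weekdays (Mon–Fri): 68 × 5 = 340.
The 5 extra days are Wed, Thu, Fri, Sat, Sun — 3 of them qualify.
Total: 340 + 3 = 343.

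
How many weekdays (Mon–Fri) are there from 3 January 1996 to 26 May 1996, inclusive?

103

3 January 1996 is a Wednesday.
The range spans 145 days (inclusive of both endpoints).
145 = 7 × 20 + 5, so there are 20 full weeks plus 5 extra days.
Each full week contributes 5 weekdays (Mon–Fri): 20 × 5 = 100.
The 5 extra days are Wednesday, Thursday, Friday, Saturday, Sunday — 3 of them qualify.
Total: 100 + 3 = 103.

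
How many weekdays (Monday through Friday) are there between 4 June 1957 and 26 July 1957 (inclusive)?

4 June 1957 is a Tuesday.
From 4 June 1957 to 26 July 1957 is 53 days inclusive.
53 = 7 × 7 + 4, so there are 7 full weeks plus 4 extra days.
Each full week contributes 5 weekdays (Mon–Fri): 7 × 5 = 35.
The 4 extra days are Tuesday, Wednesday, Thursday, Friday — 4 of them qualify.
Total: 35 + 4 = 39.

39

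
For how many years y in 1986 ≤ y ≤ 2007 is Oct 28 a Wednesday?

3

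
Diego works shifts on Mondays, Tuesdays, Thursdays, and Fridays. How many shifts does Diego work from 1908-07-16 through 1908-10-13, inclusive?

1908-07-16 is a Thursday.
That's 90 days from start to end, counting both.
90 = 7 × 12 + 6, so there are 12 full weeks plus 6 extra days.
Each full week contributes 4 days from the set (Mon, Tue, Thu, Fri): 12 × 4 = 48.
The 6 extra days are Thursday, Friday, Saturday, Sunday, Monday, Tuesday — 4 of them qualify.
Total: 48 + 4 = 52.

52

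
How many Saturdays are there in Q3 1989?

14

1 July 1989 is a Saturday.
That's 92 days from start to end, counting both.
92 = 7 × 13 + 1, so there are 13 full weeks plus 1 extra day.
Each full week contributes one Saturday: 13 so far.
The 1 extra day is Saturday — 1 of them qualifies.
Total: 13 + 1 = 14.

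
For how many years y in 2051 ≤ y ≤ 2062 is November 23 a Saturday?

2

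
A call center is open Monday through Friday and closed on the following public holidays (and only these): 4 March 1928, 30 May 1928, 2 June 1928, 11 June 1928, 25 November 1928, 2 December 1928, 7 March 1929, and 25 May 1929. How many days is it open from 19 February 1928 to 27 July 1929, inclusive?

372

19 February 1928 is a Sunday.
The range spans 525 days (inclusive of both endpoints).
525 = 7 × 75, so the span is exactly 75 full weeks.
Each full week contributes 5 weekdays (Mon–Fri): 75 × 5 = 375.
Total: 375.
Holidays: 4 March 1928 (Sun); 30 May 1928 (Wed); 2 June 1928 (Sat); 11 June 1928 (Mon); 25 November 1928 (Sun); 2 December 1928 (Sun); 7 March 1929 (Thu); 25 May 1929 (Sat).
3 of the 8 holidays fall on weekdays; the rest are weekends and were already excluded.
Business days: 375 − 3 = 372.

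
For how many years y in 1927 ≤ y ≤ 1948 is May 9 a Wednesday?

Day of week of May 9 in each year:
1927: Mon, 1928: Wed ✓, 1929: Thu, 1930: Fri, 1931: Sat, 1932: Mon, 1933: Tue, 1934: Wed ✓, 1935: Thu, 1936: Sat, 1937: Sun, 1938: Mon, 1939: Tue, 1940: Thu, 1941: Fri, 1942: Sat, 1943: Sun, 1944: Tue, 1945: Wed ✓, 1946: Thu, 1947: Fri, 1948: Sun
Wednesdays: 1928, 1934, 1945.

3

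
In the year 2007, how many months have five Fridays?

A month has five Fridays exactly when Friday falls within its first (length − 28) days.
Jan: 31 days, starts Mon → 5 of Mon, Tue, Wed
Feb: 28 days, starts Thu → 5 of (none)
Mar: 31 days, starts Thu → 5 of Thu, Fri, Sat ✓
Apr: 30 days, starts Sun → 5 of Sun, Mon
May: 31 days, starts Tue → 5 of Tue, Wed, Thu
Jun: 30 days, starts Fri → 5 of Fri, Sat ✓
Jul: 31 days, starts Sun → 5 of Sun, Mon, Tue
Aug: 31 days, starts Wed → 5 of Wed, Thu, Fri ✓
Sep: 30 days, starts Sat → 5 of Sat, Sun
Oct: 31 days, starts Mon → 5 of Mon, Tue, Wed
Nov: 30 days, starts Thu → 5 of Thu, Fri ✓
Dec: 31 days, starts Sat → 5 of Sat, Sun, Mon
Months with five Fridays: Mar, Jun, Aug, Nov.

4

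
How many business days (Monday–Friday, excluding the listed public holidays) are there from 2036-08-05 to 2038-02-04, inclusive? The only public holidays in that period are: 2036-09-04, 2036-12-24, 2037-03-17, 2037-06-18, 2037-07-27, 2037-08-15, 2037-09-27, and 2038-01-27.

2036-08-05 is a Tuesday.
That's 549 days from start to end, counting both.
549 = 7 × 78 + 3, so there are 78 full weeks plus 3 extra days.
Each full week contributes 5 weekdays (Mon–Fri): 78 × 5 = 390.
The 3 extra days are Tue, Wed, Thu — 3 of them qualify.
Total: 390 + 3 = 393.
Holidays: 2036-09-04 (Thu); 2036-12-24 (Wed); 2037-03-17 (Tue); 2037-06-18 (Thu); 2037-07-27 (Mon); 2037-08-15 (Sat); 2037-09-27 (Sun); 2038-01-27 (Wed).
6 of the 8 holidays fall on weekdays; the rest are weekends and were already excluded.
Business days: 393 − 6 = 387.

387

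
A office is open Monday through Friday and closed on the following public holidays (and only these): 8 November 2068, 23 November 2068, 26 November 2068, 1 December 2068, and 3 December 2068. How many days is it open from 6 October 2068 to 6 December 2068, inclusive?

6 October 2068 is a Saturday.
That's 62 days from start to end, counting both.
62 = 7 × 8 + 6, so there are 8 full weeks plus 6 extra days.
Each full week contributes 5 weekdays (Mon–Fri): 8 × 5 = 40.
The 6 extra days are Sat, Sun, Mon, Tue, Wed, Thu — 4 of them qualify.
Total: 40 + 4 = 44.
Holidays: 8 November 2068 (Thu); 23 November 2068 (Fri); 26 November 2068 (Mon); 1 December 2068 (Sat); 3 December 2068 (Mon).
4 of the 5 holidays fall on weekdays; the rest are weekends and were already excluded.
Business days: 44 − 4 = 40.

40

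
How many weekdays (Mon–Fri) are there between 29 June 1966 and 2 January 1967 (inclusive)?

134

29 June 1966 is a Wednesday.
From 29 June 1966 to 2 January 1967 is 188 days inclusive.
188 = 7 × 26 + 6, so there are 26 full weeks plus 6 extra days.
Each full week contributes 5 weekdays (Mon–Fri): 26 × 5 = 130.
The 6 extra days are Wed, Thu, Fri, Sat, Sun, Mon — 4 of them qualify.
Total: 130 + 4 = 134.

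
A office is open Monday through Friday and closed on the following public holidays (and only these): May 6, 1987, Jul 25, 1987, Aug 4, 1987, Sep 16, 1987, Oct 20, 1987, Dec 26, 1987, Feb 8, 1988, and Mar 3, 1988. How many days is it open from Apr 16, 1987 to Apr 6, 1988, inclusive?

249 working days

Apr 16, 1987 is a Thursday.
The range spans 357 days (inclusive of both endpoints).
357 = 7 × 51, so the span is exactly 51 full weeks.
Each full week contributes 5 weekdays (Mon–Fri): 51 × 5 = 255.
Total: 255.
Holidays: May 6, 1987 (Wed); Jul 25, 1987 (Sat); Aug 4, 1987 (Tue); Sep 16, 1987 (Wed); Oct 20, 1987 (Tue); Dec 26, 1987 (Sat); Feb 8, 1988 (Mon); Mar 3, 1988 (Thu).
6 of the 8 holidays fall on weekdays; the rest are weekends and were already excluded.
Business days: 255 − 6 = 249.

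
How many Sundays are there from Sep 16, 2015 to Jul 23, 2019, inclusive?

201 Sundays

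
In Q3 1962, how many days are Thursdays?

13

1962-07-01 is a Sunday.
The range spans 92 days (inclusive of both endpoints).
92 = 7 × 13 + 1, so there are 13 full weeks plus 1 extra day.
Each full week contributes one Thursday: 13 so far.
The 1 extra day is Sun — none qualify.
Total: 13 + 0 = 13.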